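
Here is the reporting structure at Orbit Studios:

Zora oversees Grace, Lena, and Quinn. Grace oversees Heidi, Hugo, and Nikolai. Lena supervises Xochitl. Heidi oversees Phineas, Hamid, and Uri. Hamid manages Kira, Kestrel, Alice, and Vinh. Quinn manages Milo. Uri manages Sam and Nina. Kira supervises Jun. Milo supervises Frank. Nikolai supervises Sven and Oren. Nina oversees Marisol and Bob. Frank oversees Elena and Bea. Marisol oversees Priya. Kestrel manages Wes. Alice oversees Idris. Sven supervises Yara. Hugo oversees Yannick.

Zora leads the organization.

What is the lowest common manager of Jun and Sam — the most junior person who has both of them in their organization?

Jun's chain of managers is Kira, Hamid, Heidi, Grace, Zora. Sam's chain of managers is Uri, Heidi, Grace, Zora. The first manager that appears in both chains is Heidi.

Heidi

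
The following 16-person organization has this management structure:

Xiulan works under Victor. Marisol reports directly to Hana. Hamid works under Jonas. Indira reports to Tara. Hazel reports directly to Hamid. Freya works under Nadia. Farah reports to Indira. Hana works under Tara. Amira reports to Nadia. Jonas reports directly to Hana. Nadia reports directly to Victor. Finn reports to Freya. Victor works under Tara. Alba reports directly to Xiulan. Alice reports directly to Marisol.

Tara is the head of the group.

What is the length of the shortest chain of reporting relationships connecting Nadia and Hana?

Nadia is 2 levels below Tara, and Hana is 1 level below Tara (their lowest common manager). The shortest path runs up from Nadia to Tara and back down to Hana: 2 + 1 = 3 links.

3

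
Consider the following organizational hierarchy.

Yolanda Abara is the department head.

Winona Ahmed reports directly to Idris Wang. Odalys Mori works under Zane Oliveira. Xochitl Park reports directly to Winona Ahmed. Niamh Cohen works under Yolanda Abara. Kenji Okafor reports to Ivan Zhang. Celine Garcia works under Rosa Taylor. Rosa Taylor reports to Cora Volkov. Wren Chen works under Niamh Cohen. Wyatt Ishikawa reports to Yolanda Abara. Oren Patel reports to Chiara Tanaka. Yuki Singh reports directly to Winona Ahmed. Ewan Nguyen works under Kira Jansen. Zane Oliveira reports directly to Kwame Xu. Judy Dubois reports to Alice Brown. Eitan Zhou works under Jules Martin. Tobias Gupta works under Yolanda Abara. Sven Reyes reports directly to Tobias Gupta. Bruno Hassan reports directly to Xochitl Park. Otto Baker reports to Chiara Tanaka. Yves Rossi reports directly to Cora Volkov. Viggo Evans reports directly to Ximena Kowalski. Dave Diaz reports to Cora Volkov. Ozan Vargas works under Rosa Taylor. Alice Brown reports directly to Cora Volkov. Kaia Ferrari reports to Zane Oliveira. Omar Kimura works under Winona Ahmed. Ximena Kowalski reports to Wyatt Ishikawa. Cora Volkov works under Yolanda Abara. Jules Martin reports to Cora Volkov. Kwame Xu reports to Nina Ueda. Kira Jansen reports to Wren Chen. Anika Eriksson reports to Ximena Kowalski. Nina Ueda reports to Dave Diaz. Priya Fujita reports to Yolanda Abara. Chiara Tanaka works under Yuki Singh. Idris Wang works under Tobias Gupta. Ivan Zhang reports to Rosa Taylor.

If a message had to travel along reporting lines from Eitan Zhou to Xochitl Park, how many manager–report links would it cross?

7

Eitan Zhou is 3 levels below Yolanda Abara, and Xochitl Park is 4 levels below Yolanda Abara (their lowest common manager). The shortest path runs up from Eitan Zhou to Yolanda Abara and back down to Xochitl Park: 3 + 4 = 7 links.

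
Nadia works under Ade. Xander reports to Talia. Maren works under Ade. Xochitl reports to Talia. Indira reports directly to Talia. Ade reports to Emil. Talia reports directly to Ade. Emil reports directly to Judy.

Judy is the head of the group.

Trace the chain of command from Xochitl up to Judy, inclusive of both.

Xochitl reports to Talia. Talia reports to Ade. Ade reports to Emil. Emil reports to Judy. Judy is at the top.

Xochitl -> Talia -> Ade -> Emil -> Judy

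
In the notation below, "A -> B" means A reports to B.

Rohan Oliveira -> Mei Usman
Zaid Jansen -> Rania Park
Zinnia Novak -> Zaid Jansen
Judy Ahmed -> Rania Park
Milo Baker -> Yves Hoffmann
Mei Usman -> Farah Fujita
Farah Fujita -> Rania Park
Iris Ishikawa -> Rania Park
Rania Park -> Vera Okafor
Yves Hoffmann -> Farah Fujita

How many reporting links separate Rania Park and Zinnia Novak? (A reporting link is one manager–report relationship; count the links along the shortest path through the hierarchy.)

2

Zinnia Novak is in Rania Park's organization: the chain from Zinnia Novak up to Rania Park is Zinnia Novak → Zaid Jansen → Rania Park, which is 2 links.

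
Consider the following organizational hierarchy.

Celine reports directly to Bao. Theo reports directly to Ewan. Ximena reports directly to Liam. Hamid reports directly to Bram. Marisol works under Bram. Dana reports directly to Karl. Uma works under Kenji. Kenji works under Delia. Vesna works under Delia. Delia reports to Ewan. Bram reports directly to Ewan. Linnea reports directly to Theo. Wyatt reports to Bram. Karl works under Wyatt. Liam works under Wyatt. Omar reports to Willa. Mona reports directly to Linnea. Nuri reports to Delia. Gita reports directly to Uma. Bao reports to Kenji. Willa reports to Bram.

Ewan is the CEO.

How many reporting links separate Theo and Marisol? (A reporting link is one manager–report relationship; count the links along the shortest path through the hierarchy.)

3

Theo is 1 level below Ewan, and Marisol is 2 levels below Ewan (their lowest common manager). The shortest path runs up from Theo to Ewan and back down to Marisol: 1 + 2 = 3 links.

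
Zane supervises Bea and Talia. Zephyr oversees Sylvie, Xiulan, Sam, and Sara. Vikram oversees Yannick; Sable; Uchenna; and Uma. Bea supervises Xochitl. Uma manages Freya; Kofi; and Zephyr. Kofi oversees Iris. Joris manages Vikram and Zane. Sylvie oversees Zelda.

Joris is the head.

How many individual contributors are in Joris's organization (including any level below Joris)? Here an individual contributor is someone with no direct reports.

11

The people in Joris's organization with no one reporting to them are Talia, Xochitl, Sable, Uchenna, Yannick, Iris, Freya, Sara, Zelda, Xiulan, Sam. That is 11.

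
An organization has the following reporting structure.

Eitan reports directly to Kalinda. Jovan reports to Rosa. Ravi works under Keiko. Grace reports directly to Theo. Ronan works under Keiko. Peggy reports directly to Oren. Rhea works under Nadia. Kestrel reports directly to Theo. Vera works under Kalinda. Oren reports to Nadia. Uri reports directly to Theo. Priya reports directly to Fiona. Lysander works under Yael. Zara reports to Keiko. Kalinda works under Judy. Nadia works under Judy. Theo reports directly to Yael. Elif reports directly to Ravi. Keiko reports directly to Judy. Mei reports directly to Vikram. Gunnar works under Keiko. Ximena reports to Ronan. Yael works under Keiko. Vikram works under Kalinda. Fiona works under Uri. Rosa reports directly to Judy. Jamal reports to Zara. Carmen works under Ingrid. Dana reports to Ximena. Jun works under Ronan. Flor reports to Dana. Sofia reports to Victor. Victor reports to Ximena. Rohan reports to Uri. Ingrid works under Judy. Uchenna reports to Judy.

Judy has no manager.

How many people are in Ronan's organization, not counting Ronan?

6

Ronan directly manages Ximena, Jun. Under Ximena: Victor, Sofia, Dana, Flor (4). Jun has no reports. So Ronan's organization is 2 direct reports plus everyone under them: 5 + 1 = 6.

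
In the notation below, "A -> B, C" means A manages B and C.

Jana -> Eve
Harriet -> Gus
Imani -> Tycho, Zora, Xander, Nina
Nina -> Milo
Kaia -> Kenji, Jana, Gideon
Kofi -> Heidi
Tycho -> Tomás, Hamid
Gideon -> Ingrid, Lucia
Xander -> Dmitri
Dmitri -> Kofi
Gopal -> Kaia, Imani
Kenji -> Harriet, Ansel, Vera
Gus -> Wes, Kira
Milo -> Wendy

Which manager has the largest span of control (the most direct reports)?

Direct-report counts: Gopal has 2; Imani has 4; Nina has 1; Milo has 1; Xander has 1; Dmitri has 1; Kofi has 1; Tycho has 2; Kaia has 3; Gideon has 2; Jana has 1; Kenji has 3; Harriet has 1; Gus has 2. The largest is 4, held by Imani.

Imani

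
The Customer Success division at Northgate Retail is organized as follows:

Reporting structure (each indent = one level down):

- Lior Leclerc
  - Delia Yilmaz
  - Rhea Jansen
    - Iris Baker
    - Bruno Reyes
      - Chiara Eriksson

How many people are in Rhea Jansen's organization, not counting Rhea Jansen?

Rhea Jansen directly manages Iris Baker, Bruno Reyes. Iris Baker has no reports. Under Bruno Reyes: Chiara Eriksson (1). So Rhea Jansen's organization is 2 direct reports plus everyone under them: 1 + 2 = 3.

3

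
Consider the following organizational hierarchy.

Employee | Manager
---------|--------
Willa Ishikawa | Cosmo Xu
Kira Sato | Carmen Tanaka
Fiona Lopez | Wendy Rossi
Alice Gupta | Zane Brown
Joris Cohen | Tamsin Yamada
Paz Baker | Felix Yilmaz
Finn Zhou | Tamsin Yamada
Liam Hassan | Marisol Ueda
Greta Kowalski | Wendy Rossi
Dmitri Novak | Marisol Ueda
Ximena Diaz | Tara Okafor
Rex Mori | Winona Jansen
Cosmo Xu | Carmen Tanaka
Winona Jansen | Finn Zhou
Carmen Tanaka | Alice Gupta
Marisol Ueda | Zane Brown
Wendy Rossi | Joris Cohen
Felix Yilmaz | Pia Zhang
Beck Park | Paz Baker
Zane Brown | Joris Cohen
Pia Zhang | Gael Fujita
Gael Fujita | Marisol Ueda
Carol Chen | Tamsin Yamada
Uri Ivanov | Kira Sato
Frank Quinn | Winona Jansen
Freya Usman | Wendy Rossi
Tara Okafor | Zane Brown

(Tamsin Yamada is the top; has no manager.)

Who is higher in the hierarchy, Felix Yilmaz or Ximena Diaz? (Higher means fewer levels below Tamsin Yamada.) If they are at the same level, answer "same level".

Felix Yilmaz is 6 levels below Tamsin Yamada; Ximena Diaz is 4. Ximena Diaz is higher.

Ximena Diaz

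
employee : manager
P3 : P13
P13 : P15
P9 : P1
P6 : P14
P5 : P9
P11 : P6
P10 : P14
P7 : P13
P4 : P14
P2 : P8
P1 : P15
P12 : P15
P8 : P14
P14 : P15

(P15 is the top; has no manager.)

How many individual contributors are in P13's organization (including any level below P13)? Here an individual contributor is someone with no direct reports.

The people in P13's organization with no one reporting to them are P3, P7. That is 2.

2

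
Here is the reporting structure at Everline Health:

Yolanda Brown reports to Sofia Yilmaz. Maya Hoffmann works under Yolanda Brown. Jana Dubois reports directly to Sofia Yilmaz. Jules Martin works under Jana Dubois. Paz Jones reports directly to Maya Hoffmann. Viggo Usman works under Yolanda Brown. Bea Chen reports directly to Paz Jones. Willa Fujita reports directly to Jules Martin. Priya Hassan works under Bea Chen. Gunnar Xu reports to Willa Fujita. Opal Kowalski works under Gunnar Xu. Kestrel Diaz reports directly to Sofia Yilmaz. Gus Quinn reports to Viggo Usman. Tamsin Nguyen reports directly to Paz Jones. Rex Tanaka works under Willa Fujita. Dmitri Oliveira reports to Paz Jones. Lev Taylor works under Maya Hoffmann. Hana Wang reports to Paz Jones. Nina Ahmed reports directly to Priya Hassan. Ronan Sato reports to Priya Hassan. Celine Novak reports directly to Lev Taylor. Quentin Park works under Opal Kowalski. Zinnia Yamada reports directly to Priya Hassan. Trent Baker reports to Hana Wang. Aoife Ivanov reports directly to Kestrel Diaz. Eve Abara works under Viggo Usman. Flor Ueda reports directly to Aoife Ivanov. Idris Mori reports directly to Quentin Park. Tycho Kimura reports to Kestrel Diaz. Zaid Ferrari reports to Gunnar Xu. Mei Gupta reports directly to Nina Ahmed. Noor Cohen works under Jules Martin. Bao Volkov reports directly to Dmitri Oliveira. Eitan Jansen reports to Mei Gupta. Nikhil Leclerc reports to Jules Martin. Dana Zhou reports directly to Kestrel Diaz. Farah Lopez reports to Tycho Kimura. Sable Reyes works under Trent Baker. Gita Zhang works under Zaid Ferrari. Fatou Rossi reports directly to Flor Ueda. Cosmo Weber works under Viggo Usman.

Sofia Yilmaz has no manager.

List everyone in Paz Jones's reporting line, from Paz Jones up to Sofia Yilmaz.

Paz Jones reports to Maya Hoffmann. Maya Hoffmann reports to Yolanda Brown. Yolanda Brown reports to Sofia Yilmaz. Sofia Yilmaz is at the top.

Paz Jones -> Maya Hoffmann -> Yolanda Brown -> Sofia Yilmaz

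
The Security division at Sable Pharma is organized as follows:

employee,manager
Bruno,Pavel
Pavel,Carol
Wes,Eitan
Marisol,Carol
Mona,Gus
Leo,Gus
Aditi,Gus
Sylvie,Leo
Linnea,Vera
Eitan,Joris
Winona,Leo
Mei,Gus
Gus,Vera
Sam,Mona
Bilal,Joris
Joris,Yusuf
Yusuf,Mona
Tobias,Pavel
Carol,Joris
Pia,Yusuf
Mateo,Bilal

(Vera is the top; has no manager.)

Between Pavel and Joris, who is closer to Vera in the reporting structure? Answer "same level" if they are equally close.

Joris

Pavel is 6 levels below Vera; Joris is 4. Joris is higher.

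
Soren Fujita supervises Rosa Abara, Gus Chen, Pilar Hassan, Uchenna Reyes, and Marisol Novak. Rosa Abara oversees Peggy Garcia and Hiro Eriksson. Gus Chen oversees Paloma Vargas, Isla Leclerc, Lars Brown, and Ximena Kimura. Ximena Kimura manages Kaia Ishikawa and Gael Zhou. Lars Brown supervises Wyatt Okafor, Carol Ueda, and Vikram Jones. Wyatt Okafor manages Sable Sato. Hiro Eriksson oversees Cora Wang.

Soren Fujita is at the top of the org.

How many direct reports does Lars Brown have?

3

Lars Brown directly manages Carol Ueda, Wyatt Okafor, Vikram Jones. That is 3 direct reports.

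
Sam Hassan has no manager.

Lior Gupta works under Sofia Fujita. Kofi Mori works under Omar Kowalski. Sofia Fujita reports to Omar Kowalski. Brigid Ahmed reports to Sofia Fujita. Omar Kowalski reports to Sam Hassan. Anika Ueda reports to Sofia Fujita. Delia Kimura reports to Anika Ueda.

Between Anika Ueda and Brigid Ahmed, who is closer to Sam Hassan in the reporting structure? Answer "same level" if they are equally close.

Both Anika Ueda and Brigid Ahmed are 3 levels below Sam Hassan.

same level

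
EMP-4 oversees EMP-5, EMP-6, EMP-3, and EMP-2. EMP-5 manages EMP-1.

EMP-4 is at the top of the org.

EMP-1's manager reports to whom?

EMP-1 reports to EMP-5, and EMP-5 reports to EMP-4. So EMP-1's skip-level manager is EMP-4.

EMP-4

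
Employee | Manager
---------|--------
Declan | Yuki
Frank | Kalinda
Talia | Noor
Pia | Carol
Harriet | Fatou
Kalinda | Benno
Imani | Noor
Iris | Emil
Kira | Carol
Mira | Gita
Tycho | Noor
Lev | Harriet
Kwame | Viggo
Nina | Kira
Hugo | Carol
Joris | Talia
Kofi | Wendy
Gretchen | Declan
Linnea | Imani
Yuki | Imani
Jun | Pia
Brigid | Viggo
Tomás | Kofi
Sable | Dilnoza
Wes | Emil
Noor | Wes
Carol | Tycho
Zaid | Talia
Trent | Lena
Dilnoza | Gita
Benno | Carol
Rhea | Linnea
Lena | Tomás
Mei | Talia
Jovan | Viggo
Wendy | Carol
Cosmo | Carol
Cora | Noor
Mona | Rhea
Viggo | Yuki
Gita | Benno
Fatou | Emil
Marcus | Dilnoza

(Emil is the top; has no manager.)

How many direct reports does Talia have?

3

Talia directly manages Zaid, Joris, Mei. That is 3 direct reports.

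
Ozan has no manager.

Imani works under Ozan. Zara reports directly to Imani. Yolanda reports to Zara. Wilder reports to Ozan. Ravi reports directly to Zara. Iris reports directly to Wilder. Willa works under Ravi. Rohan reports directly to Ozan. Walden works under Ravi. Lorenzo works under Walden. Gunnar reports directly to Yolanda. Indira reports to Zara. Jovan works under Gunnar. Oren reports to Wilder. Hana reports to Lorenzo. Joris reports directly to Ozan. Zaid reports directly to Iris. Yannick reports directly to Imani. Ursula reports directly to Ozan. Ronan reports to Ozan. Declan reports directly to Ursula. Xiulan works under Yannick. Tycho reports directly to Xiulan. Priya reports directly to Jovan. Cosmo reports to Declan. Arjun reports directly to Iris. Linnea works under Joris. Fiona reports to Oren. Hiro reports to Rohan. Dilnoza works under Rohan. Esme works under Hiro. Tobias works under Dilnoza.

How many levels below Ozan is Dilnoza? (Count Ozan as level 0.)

2

Chain from Dilnoza up to Ozan: Dilnoza → Rohan → Ozan. That is 2 steps up, so Dilnoza is 2 levels below Ozan.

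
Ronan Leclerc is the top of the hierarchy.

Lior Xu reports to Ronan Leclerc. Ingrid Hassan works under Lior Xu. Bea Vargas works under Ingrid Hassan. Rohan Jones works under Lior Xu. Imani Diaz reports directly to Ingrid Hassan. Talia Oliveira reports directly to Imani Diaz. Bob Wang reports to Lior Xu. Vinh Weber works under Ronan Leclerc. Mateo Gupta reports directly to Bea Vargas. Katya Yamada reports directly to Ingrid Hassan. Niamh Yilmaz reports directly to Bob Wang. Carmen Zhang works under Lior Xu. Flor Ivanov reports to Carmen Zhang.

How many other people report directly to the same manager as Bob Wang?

Bob Wang reports to Lior Xu. Lior Xu's other direct reports are Ingrid Hassan, Rohan Jones, Carmen Zhang — 3 peers.

3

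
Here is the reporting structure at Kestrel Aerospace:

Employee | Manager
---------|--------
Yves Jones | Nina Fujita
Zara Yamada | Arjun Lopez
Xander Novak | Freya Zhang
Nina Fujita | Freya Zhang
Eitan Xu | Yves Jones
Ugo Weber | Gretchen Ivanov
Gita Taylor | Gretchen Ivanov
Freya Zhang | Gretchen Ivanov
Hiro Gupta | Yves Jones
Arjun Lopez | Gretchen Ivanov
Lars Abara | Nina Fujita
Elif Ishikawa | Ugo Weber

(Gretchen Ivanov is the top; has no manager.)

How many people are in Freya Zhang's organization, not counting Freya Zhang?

6

Freya Zhang directly manages Xander Novak, Nina Fujita. Xander Novak has no reports. Under Nina Fujita: Lars Abara, Yves Jones, Hiro Gupta, Eitan Xu (4). So Freya Zhang's organization is 2 direct reports plus everyone under them: 1 + 5 = 6.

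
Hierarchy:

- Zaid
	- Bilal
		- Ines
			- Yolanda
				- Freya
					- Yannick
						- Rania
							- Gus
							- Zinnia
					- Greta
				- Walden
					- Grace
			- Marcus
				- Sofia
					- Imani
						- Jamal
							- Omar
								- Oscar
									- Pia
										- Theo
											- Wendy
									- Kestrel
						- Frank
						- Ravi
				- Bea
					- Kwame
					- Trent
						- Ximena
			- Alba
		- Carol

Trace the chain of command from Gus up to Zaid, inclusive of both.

Gus reports to Rania. Rania reports to Yannick. Yannick reports to Freya. Freya reports to Yolanda. Yolanda reports to Ines. Ines reports to Bilal. Bilal reports to Zaid. Zaid is at the top.

Gus -> Rania -> Yannick -> Freya -> Yolanda -> Ines -> Bilal -> Zaid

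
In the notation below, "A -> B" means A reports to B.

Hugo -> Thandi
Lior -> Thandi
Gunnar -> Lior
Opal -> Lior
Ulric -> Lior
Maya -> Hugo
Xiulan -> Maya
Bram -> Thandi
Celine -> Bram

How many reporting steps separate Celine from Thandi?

Chain from Celine up to Thandi: Celine → Bram → Thandi. That is 2 steps up, so Celine is 2 levels below Thandi.

2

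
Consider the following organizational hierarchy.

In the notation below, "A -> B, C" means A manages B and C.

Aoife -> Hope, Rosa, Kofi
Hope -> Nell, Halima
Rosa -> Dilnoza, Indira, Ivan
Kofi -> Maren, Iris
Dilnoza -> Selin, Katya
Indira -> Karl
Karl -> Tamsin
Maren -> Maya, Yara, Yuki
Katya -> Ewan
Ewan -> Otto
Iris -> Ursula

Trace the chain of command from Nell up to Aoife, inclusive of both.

Nell -> Hope -> Aoife

Nell reports to Hope. Hope reports to Aoife. Aoife is at the top.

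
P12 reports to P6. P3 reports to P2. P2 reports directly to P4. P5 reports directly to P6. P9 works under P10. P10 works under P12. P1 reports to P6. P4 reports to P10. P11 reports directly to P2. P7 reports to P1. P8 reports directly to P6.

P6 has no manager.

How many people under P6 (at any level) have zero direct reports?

6

The people in P6's organization with no one reporting to them are P8, P7, P5, P9, P11, P3. That is 6.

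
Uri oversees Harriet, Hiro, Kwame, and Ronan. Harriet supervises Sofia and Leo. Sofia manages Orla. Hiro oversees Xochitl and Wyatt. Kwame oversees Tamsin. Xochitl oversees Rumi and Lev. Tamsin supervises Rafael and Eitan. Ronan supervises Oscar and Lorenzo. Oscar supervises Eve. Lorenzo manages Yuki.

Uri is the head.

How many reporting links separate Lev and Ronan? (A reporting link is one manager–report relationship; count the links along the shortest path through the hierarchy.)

Lev is 3 levels below Uri, and Ronan is 1 level below Uri (their lowest common manager). The shortest path runs up from Lev to Uri and back down to Ronan: 3 + 1 = 4 links.

4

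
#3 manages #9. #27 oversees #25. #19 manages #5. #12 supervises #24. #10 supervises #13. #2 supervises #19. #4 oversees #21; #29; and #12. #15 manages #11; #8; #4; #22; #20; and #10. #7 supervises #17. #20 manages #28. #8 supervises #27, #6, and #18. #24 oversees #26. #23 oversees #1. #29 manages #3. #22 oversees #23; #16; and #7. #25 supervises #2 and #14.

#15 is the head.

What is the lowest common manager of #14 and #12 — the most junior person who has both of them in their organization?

#15

#14's chain of managers is #25, #27, #8, #15. #12's chain of managers is #4, #15. The first manager that appears in both chains is #15.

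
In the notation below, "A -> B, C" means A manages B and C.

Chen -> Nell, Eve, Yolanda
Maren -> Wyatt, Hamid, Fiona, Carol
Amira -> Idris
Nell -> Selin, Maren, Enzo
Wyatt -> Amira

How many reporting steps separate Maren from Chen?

Chain from Maren up to Chen: Maren → Nell → Chen. That is 2 steps up, so Maren is 2 levels below Chen.

2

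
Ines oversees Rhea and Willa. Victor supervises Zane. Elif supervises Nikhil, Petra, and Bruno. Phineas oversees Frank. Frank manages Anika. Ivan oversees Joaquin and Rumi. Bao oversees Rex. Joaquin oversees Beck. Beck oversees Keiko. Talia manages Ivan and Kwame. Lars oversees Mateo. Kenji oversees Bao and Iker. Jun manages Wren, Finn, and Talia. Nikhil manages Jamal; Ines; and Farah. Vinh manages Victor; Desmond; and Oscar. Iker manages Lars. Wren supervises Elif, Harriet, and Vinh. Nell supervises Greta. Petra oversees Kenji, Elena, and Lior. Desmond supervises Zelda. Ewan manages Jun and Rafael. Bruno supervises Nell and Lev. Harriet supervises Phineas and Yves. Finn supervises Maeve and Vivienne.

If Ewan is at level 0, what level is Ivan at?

3

Chain from Ivan up to Ewan: Ivan → Talia → Jun → Ewan. That is 3 steps up, so Ivan is 3 levels below Ewan.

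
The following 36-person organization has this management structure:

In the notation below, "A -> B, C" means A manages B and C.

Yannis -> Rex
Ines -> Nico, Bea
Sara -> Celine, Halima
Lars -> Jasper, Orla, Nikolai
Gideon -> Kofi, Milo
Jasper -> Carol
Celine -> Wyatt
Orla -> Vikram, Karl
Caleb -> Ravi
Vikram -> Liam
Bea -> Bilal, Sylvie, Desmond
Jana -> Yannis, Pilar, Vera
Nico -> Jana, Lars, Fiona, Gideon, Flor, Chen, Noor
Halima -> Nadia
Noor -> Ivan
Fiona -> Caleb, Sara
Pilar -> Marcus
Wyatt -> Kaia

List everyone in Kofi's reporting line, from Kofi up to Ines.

Kofi -> Gideon -> Nico -> Ines

Kofi reports to Gideon. Gideon reports to Nico. Nico reports to Ines. Ines is at the top.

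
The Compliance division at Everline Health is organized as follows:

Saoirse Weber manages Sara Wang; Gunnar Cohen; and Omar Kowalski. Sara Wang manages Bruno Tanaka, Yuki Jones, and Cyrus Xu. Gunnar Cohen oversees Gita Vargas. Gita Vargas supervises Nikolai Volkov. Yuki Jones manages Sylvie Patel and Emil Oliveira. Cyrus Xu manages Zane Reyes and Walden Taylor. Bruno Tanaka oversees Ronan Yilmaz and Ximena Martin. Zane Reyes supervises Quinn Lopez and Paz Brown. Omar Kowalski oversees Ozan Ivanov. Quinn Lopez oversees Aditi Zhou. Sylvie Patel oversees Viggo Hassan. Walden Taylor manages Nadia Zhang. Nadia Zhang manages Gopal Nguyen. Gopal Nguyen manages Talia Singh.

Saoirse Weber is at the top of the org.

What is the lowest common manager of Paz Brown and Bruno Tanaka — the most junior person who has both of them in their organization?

Paz Brown's chain of managers is Zane Reyes, Cyrus Xu, Sara Wang, Saoirse Weber. Bruno Tanaka's chain of managers is Sara Wang, Saoirse Weber. The first manager that appears in both chains is Sara Wang.

Sara Wang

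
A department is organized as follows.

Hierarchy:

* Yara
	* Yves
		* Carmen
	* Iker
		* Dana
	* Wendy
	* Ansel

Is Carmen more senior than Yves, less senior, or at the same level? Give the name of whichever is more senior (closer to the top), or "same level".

Yves

Carmen is 2 levels below Yara; Yves is 1. Yves is higher.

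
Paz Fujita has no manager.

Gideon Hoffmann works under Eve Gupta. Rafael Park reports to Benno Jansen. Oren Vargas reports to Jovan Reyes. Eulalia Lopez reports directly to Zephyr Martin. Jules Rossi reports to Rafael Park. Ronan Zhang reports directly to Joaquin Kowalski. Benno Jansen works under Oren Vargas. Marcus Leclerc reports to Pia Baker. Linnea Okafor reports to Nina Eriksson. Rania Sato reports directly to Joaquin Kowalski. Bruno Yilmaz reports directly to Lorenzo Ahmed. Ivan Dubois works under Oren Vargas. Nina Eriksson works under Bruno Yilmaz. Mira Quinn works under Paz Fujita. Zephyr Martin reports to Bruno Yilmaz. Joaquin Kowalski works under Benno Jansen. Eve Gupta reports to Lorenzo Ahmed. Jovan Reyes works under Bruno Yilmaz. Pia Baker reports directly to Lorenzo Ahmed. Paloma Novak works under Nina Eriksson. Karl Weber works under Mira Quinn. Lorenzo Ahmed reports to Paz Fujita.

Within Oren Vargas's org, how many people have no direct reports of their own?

The people in Oren Vargas's organization with no one reporting to them are Ivan Dubois, Ronan Zhang, Rania Sato, Jules Rossi. That is 4.

4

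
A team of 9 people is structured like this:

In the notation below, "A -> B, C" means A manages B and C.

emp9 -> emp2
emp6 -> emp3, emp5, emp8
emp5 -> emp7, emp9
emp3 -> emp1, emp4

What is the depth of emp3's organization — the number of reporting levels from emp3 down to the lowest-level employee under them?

1

The longest chain under emp3 runs emp3 → emp4, which is 1 level below emp3.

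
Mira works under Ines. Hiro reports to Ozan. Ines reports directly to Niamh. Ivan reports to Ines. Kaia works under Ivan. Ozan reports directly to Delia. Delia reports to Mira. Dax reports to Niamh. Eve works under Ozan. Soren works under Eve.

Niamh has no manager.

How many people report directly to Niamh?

Niamh directly manages Ines, Dax. That is 2 direct reports.

2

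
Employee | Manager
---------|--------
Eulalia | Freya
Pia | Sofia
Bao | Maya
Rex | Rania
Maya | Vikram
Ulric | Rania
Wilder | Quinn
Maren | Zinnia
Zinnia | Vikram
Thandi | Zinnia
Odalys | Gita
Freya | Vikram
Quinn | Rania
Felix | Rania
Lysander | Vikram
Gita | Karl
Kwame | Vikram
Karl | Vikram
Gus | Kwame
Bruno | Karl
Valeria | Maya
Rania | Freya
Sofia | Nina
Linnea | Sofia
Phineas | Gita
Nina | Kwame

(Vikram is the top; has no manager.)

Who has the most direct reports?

Direct-report counts: Vikram has 6; Maya has 2; Kwame has 2; Nina has 1; Sofia has 2; Freya has 2; Rania has 4; Quinn has 1; Karl has 2; Gita has 2; Zinnia has 2. The largest is 6, held by Vikram.

Vikram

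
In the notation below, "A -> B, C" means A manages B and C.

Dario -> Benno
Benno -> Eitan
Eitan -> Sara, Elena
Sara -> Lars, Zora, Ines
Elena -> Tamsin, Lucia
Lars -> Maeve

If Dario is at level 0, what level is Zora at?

4

Chain from Zora up to Dario: Zora → Sara → Eitan → Benno → Dario. That is 4 steps up, so Zora is 4 levels below Dario.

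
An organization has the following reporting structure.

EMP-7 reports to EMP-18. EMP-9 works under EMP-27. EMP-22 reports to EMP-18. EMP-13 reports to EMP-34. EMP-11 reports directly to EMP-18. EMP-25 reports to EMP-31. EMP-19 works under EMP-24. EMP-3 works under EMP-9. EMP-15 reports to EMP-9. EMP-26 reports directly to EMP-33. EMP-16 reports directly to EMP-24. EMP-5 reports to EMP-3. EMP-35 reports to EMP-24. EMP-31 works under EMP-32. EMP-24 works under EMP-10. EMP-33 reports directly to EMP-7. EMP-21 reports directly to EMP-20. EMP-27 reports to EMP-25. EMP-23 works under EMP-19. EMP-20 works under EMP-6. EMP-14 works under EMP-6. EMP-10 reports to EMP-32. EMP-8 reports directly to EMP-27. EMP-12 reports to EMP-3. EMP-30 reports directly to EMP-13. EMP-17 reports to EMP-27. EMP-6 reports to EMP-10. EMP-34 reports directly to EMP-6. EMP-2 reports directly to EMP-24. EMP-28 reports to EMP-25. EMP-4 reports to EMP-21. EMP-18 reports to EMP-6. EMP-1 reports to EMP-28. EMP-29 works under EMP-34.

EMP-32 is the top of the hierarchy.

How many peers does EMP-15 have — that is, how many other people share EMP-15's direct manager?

EMP-15 reports to EMP-9. EMP-9's other direct reports are EMP-3 — 1 peer.

1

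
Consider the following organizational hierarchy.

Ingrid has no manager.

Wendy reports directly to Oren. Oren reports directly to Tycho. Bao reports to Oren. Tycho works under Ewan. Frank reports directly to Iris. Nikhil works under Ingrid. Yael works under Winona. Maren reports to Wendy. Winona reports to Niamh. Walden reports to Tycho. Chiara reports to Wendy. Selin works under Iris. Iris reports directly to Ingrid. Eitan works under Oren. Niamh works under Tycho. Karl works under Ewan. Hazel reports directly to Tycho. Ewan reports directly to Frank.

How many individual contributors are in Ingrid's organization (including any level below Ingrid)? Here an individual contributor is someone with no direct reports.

10

The people in Ingrid's organization with no one reporting to them are Nikhil, Karl, Walden, Hazel, Eitan, Bao, Maren, Chiara, Yael, Selin. That is 10.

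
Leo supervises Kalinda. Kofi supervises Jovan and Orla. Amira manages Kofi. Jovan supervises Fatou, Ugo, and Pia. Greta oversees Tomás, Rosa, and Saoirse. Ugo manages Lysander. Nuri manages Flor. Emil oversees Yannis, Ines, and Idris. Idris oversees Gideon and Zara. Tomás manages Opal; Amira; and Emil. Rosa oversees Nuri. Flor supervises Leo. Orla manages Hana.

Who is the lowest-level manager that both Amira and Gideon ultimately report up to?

Amira's chain of managers is Tomás, Greta. Gideon's chain of managers is Idris, Emil, Tomás, Greta. The first manager that appears in both chains is Tomás.

Tomás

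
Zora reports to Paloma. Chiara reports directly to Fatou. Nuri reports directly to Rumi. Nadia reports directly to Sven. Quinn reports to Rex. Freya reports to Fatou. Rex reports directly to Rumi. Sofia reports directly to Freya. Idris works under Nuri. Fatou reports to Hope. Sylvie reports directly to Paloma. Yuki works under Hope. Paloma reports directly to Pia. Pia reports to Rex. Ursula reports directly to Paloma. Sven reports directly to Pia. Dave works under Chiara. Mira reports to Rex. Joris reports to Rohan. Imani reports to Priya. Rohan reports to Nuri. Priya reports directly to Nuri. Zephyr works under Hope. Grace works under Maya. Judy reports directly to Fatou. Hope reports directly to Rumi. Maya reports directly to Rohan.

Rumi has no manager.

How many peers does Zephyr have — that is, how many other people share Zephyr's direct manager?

Zephyr reports to Hope. Hope's other direct reports are Fatou, Yuki — 2 peers.

2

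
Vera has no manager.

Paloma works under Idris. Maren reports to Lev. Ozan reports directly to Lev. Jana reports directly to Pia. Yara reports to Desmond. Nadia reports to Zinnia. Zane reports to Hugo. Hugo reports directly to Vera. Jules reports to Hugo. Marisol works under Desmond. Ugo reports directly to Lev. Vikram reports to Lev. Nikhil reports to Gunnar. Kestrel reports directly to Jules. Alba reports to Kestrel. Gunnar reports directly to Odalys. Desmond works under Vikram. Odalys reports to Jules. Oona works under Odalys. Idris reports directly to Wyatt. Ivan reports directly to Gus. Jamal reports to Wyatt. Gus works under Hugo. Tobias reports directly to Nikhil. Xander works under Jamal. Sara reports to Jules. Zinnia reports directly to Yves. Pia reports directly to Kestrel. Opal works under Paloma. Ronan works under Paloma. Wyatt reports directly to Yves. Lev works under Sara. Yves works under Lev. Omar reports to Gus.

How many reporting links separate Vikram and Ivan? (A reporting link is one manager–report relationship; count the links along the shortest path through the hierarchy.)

6

Vikram is 4 levels below Hugo, and Ivan is 2 levels below Hugo (their lowest common manager). The shortest path runs up from Vikram to Hugo and back down to Ivan: 4 + 2 = 6 links.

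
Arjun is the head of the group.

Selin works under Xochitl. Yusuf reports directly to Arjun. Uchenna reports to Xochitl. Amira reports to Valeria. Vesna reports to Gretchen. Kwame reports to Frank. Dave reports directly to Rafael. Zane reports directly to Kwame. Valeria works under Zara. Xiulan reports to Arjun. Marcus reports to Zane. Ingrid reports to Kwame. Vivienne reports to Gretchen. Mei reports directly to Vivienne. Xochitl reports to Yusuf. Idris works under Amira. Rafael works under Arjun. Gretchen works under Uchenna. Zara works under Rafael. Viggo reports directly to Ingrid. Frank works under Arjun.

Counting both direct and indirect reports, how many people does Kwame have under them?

Kwame directly manages Ingrid, Zane. Under Ingrid: Viggo (1). Under Zane: Marcus (1). So Kwame's organization is 2 direct reports plus everyone under them: 2 + 2 = 4.

4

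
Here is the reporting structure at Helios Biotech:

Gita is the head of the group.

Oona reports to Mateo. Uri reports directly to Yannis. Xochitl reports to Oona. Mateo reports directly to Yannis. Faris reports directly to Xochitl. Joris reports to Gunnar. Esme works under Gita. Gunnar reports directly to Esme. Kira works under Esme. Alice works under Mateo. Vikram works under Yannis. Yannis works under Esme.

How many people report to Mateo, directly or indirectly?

4

Mateo directly manages Oona, Alice. Under Oona: Xochitl, Faris (2). Alice has no reports. So Mateo's organization is 2 direct reports plus everyone under them: 3 + 1 = 4.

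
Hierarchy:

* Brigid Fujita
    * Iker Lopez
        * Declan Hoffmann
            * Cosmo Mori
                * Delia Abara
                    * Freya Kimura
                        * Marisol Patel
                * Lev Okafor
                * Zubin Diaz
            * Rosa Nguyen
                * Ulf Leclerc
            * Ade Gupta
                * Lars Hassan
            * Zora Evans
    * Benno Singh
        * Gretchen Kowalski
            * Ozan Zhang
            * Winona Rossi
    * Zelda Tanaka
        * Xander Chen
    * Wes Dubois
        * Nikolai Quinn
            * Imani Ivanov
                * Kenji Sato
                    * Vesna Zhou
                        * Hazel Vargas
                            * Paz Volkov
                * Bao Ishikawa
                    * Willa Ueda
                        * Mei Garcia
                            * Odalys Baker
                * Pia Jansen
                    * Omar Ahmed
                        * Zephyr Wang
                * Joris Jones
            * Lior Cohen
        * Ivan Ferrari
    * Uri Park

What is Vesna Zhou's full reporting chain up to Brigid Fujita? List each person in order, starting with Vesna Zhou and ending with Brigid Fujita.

Vesna Zhou reports to Kenji Sato. Kenji Sato reports to Imani Ivanov. Imani Ivanov reports to Nikolai Quinn. Nikolai Quinn reports to Wes Dubois. Wes Dubois reports to Brigid Fujita. Brigid Fujita is at the top.

Vesna Zhou -> Kenji Sato -> Imani Ivanov -> Nikolai Quinn -> Wes Dubois -> Brigid Fujita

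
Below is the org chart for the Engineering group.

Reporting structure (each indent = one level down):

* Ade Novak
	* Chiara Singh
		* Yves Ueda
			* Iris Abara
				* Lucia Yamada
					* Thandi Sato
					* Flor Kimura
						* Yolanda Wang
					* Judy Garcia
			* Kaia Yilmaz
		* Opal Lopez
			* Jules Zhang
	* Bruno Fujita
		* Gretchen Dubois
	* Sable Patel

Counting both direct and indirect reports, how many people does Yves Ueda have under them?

7

Yves Ueda directly manages Iris Abara, Kaia Yilmaz. Under Iris Abara: Lucia Yamada, Judy Garcia, Flor Kimura, Yolanda Wang, Thandi Sato (5). Kaia Yilmaz has no reports. So Yves Ueda's organization is 2 direct reports plus everyone under them: 6 + 1 = 7.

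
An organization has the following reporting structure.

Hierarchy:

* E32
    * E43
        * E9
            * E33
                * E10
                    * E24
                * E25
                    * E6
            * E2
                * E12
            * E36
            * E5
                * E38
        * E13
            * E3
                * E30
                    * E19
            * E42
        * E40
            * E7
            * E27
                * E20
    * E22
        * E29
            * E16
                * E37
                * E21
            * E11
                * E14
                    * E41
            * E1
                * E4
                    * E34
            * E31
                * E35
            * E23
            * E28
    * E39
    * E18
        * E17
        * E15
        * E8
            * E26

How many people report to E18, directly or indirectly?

E18 directly manages E17, E15, E8. E17 has no reports. E15 has no reports. Under E8: E26 (1). So E18's organization is 3 direct reports plus everyone under them: 1 + 1 + 2 = 4.

4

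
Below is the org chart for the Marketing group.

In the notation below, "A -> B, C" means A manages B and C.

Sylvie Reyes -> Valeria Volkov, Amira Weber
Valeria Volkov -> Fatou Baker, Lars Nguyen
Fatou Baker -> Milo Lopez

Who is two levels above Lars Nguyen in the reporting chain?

Sylvie Reyes

Lars Nguyen reports to Valeria Volkov, and Valeria Volkov reports to Sylvie Reyes. So Lars Nguyen's skip-level manager is Sylvie Reyes.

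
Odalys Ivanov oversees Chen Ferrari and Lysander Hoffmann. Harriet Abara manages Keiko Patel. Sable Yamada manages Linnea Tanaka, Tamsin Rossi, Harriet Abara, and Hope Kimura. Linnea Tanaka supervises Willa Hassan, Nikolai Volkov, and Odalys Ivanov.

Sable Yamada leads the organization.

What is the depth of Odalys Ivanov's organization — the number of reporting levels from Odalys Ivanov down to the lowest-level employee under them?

The longest chain under Odalys Ivanov runs Odalys Ivanov → Lysander Hoffmann, which is 1 level below Odalys Ivanov.

1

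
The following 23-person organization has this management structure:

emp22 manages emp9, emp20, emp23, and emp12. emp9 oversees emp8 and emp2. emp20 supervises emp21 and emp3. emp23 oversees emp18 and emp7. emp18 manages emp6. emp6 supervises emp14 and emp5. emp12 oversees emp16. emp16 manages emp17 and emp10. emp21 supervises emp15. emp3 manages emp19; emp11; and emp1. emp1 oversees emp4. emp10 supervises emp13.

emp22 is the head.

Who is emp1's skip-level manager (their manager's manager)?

emp20

emp1 reports to emp3, and emp3 reports to emp20. So emp1's skip-level manager is emp20.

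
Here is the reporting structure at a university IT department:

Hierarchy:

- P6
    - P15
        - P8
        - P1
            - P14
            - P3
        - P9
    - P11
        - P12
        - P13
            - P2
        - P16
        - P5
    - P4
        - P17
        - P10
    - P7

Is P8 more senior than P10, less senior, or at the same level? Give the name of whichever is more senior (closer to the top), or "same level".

same level

Both P8 and P10 are 2 levels below P6.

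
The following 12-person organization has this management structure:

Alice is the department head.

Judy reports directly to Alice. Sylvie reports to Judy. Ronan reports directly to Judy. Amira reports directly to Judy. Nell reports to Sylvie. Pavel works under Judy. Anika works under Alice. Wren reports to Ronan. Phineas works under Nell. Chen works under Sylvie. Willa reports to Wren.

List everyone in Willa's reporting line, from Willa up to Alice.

Willa reports to Wren. Wren reports to Ronan. Ronan reports to Judy. Judy reports to Alice. Alice is at the top.

Willa -> Wren -> Ronan -> Judy -> Alice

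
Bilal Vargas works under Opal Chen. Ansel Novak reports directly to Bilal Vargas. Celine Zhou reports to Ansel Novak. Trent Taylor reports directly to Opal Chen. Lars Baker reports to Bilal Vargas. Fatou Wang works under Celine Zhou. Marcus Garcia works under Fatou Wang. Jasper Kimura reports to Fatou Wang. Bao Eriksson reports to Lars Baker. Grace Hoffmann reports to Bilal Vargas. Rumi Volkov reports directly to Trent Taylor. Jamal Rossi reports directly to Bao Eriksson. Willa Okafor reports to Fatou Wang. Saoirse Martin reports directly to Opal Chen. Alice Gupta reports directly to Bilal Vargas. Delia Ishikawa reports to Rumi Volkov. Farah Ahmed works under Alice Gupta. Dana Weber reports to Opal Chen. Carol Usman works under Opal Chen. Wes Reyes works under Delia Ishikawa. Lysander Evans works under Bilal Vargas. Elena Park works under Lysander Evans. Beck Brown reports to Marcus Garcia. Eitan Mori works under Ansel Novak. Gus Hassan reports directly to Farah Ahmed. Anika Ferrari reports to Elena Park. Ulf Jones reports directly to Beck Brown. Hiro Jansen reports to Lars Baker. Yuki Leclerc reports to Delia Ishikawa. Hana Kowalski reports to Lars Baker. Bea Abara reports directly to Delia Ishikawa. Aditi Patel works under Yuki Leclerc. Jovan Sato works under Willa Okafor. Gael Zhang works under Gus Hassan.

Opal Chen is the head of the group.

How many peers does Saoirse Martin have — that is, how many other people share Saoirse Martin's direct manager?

4

Saoirse Martin reports to Opal Chen. Opal Chen's other direct reports are Bilal Vargas, Trent Taylor, Dana Weber, Carol Usman — 4 peers.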